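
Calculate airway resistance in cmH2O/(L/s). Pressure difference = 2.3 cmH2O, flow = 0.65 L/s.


R = dP / flow
R = 2.3 / 0.65
R = 3.538 cmH2O/(L/s)


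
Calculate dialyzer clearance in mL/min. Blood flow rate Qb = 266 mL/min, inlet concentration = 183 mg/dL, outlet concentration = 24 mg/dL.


K = Qb * (Cb_in - Cb_out) / Cb_in
K = 266 * (183 - 24) / 183
K = 231.1 mL/min


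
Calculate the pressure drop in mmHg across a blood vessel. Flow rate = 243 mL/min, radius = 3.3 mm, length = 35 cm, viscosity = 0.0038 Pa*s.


dP = 8*mu*L*Q / (pi*r^4)
Q = 243 mL/min = 4.05e-06 m^3/s
dP = 115.662 Pa = 115.662 / 133.322 mmHg = 0.8675 mmHg


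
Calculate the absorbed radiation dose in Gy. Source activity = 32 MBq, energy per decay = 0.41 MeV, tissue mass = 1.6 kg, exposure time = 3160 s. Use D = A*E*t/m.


A = 32 MBq = 3.2000e+07 Bq
E = 0.41 MeV = 6.5682e-14 J
D = A*E*t/m = 3.2000e+07*6.5682e-14*3160/1.6
D = 0.004151 Gy


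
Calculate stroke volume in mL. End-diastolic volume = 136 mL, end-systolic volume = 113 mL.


SV = EDV - ESV
SV = 136 - 113
SV = 23 mL


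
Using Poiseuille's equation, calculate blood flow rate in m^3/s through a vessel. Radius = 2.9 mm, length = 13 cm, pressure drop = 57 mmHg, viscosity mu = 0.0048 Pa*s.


Q = pi*r^4*dP / (8*mu*L)
r = 0.0029 m, L = 0.13 m
dP = 57 mmHg = 7599.354 Pa
Q = 3.3825e-04 m^3/s


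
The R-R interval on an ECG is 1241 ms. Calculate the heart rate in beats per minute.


HR = 60 / RR_interval(s)
RR = 1241 ms = 1.241 s
HR = 60 / 1.241 = 48.35 bpm


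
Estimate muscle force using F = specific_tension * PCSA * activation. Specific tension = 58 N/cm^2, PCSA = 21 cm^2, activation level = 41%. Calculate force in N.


F = sigma * PCSA * activation
F = 58 * 21 * 0.41
F = 499.4 N


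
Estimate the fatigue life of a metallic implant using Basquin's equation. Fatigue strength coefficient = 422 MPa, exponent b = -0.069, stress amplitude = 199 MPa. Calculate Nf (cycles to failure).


sigma_a = sigma_f' * (2Nf)^b
2Nf = (sigma_a/sigma_f')^(1/b)
2Nf = (199/422)^(1/-0.069)
2Nf = 53863.588
Nf = 2.693e+04


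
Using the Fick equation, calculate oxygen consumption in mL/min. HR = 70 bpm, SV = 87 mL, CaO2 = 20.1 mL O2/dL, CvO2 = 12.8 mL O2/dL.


CO = HR*SV = 70*87/1000 = 6.09 L/min
a-v O2 diff = 20.1 - 12.8 = 7.3 mL/dL
VO2 = CO * (CaO2-CvO2) * 10 dL/L
VO2 = 6.09 * 7.3 * 10
VO2 = 444.6 mL/min


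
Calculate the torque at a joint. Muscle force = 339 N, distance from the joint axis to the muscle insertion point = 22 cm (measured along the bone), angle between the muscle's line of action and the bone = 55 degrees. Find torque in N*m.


Torque = F * d * sin(theta)   (moment arm = d*sin(theta))
d = 22 cm = 0.22 m
Torque = 339 * 0.22 * sin(55)
Torque = 61.09 N*m


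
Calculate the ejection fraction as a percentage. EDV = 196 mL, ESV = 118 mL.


SV = EDV - ESV = 196 - 118 = 78 mL
EF = SV/EDV * 100 = 78/196 * 100
EF = 39.8%


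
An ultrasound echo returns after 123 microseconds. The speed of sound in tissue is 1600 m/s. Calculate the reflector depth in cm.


depth = c * t / 2
t = 123 us = 1.2300e-04 s
depth = 1600 * 1.2300e-04 / 2
depth = 0.0984 m = 9.84 cm


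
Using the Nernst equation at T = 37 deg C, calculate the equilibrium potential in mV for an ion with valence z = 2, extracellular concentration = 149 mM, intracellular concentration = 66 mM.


E = (RT/(zF)) * ln(C_out/C_in)
T = 37 + 273.15 = 310.15 K
E = (8.314 * 310.15 / (2 * 96485)) * ln(149/66)
E = 10.88 mV


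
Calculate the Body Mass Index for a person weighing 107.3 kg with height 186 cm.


BMI = weight / height^2
height = 186 cm = 1.86 m
BMI = 107.3 / 1.86^2
BMI = 31.02 kg/m^2


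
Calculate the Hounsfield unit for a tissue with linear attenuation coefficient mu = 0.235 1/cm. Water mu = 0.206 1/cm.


HU = ((mu_tissue - mu_water) / mu_water) * 1000
HU = ((0.235 - 0.206) / 0.206) * 1000
HU = 140.8


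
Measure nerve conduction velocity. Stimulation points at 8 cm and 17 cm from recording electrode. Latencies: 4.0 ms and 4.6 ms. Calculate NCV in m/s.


Distance = (17 - 8) / 100 = 0.09 m
dt = (4.6 - 4.0) / 1000 = 6.0000e-04 s
NCV = dist / dt = 150 m/s


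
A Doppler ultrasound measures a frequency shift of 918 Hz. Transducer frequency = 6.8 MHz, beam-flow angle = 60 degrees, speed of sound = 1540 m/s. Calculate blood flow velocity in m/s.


v = fd * c / (2 * f0 * cos(theta))
v = 918 * 1540 / (2 * 6.8000e+06 * cos(60))
v = 0.2079 m/s


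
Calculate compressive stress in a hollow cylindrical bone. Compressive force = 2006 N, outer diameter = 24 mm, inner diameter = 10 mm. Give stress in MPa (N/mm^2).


A = pi*(r_o^2 - r_i^2)
r_o = 12 mm, r_i = 5 mm
A = 373.85 mm^2
sigma = F/A = 2006 / 373.85
sigma = 5.366 MPa


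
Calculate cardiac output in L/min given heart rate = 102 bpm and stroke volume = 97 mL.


CO = HR * SV
CO = 102 * 97 / 1000
CO = 9.894 L/min


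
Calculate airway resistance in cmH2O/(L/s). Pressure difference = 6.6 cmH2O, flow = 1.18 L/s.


R = dP / flow
R = 6.6 / 1.18
R = 5.593 cmH2O/(L/s)


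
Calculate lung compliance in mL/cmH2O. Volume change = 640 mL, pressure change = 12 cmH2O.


C = dV / dP
C = 640 / 12
C = 53.33 mL/cmH2O


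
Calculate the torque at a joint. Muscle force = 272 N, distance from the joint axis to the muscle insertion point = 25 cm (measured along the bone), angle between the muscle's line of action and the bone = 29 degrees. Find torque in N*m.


Torque = F * d * sin(theta)   (moment arm = d*sin(theta))
d = 25 cm = 0.25 m
Torque = 272 * 0.25 * sin(29)
Torque = 32.97 N*m


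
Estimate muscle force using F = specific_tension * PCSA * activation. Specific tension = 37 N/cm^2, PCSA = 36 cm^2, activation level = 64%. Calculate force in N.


F = sigma * PCSA * activation
F = 37 * 36 * 0.64
F = 852.5 N


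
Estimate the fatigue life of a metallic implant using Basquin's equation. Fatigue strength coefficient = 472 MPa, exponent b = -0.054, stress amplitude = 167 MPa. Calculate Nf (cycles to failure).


sigma_a = sigma_f' * (2Nf)^b
2Nf = (sigma_a/sigma_f')^(1/b)
2Nf = (167/472)^(1/-0.054)
2Nf = 2.2700127e+08
Nf = 1.1350e+08


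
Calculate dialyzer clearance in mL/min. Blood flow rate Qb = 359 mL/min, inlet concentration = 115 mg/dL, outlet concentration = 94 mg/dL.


K = Qb * (Cb_in - Cb_out) / Cb_in
K = 359 * (115 - 94) / 115
K = 65.56 mL/min


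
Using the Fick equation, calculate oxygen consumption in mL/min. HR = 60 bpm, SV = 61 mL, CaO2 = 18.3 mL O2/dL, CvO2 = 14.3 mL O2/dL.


CO = HR*SV = 60*61/1000 = 3.66 L/min
a-v O2 diff = 18.3 - 14.3 = 4 mL/dL
VO2 = CO * (CaO2-CvO2) * 10 dL/L
VO2 = 3.66 * 4 * 10
VO2 = 146.4 mL/min


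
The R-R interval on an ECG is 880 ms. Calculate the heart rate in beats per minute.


HR = 60 / RR_interval(s)
RR = 880 ms = 0.88 s
HR = 60 / 0.88 = 68.18 bpm


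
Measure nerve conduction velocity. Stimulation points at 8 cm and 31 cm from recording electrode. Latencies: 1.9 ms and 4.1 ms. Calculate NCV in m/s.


Distance = (31 - 8) / 100 = 0.23 m
dt = (4.1 - 1.9) / 1000 = 0.0022 s
NCV = dist / dt = 104.5 m/s


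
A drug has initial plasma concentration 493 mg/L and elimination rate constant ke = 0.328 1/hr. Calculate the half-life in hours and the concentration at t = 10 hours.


t_half = ln(2) / ke = 0.693147 / 0.328 = 2.113 hr
C(t) = C0 * exp(-ke*t) = 493 * exp(-0.328*10)
C(10) = 18.55 mg/L


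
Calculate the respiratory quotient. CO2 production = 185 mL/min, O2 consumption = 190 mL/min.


RQ = VCO2 / VO2
RQ = 185 / 190
RQ = 0.9737


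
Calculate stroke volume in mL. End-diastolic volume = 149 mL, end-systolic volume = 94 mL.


SV = EDV - ESV
SV = 149 - 94
SV = 55 mL


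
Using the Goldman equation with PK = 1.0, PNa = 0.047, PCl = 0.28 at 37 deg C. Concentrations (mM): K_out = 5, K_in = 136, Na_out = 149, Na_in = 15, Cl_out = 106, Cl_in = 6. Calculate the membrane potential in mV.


Vm = (RT/F)*ln((PK*Ko + PNa*Nao + PCl*Cli)/(PK*Ki + PNa*Nai + PCl*Clo))
Numer = 13.683, Denom = 166.385
Vm = -66.76 mV


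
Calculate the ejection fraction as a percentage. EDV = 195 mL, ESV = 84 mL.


SV = EDV - ESV = 195 - 84 = 111 mL
EF = SV/EDV * 100 = 111/195 * 100
EF = 56.92%


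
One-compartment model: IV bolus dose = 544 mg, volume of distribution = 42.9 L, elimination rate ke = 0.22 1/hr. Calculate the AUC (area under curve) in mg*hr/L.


C0 = Dose/Vd = 544/42.9 = 12.6807 mg/L
AUC = C0/ke = 12.6807/0.22
AUC = 57.64 mg*hr/L


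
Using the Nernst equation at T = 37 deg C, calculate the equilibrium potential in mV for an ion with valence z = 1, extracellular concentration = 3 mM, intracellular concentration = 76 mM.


E = (RT/(zF)) * ln(C_out/C_in)
T = 37 + 273.15 = 310.15 K
E = (8.314 * 310.15 / (1 * 96485)) * ln(3/76)
E = -86.38 mV


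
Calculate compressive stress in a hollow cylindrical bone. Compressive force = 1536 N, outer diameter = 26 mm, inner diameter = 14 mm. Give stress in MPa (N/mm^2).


A = pi*(r_o^2 - r_i^2)
r_o = 13 mm, r_i = 7 mm
A = 376.991 mm^2
sigma = F/A = 1536 / 376.991
sigma = 4.074 MPa


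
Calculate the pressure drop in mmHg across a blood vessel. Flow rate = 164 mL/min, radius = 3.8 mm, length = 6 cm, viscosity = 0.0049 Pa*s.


dP = 8*mu*L*Q / (pi*r^4)
Q = 164 mL/min = 2.73333e-06 m^3/s
dP = 9.81398 Pa = 9.81398 / 133.322 mmHg = 0.07361 mmHg


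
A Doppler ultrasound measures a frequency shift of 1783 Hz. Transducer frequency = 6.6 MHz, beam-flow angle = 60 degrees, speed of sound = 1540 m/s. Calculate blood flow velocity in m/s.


v = fd * c / (2 * f0 * cos(theta))
v = 1783 * 1540 / (2 * 6.6000e+06 * cos(60))
v = 0.416 m/s


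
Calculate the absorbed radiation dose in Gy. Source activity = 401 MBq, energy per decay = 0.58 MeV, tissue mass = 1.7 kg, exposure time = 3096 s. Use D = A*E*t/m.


A = 401 MBq = 4.0100e+08 Bq
E = 0.58 MeV = 9.2916e-14 J
D = A*E*t/m = 4.0100e+08*9.2916e-14*3096/1.7
D = 0.06786 Gy


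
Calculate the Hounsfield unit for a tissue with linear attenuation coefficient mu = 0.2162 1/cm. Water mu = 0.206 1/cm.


HU = ((mu_tissue - mu_water) / mu_water) * 1000
HU = ((0.2162 - 0.206) / 0.206) * 1000
HU = 49.51


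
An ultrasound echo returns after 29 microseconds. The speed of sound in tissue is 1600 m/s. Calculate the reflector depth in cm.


depth = c * t / 2
t = 29 us = 2.9000e-05 s
depth = 1600 * 2.9000e-05 / 2
depth = 0.0232 m = 2.32 cm


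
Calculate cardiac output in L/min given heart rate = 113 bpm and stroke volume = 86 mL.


CO = HR * SV
CO = 113 * 86 / 1000
CO = 9.718 L/min


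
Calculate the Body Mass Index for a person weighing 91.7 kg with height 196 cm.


BMI = weight / height^2
height = 196 cm = 1.96 m
BMI = 91.7 / 1.96^2
BMI = 23.87 kg/m^2


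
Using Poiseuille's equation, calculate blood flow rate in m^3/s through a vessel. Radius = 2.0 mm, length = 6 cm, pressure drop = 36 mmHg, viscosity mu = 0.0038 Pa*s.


Q = pi*r^4*dP / (8*mu*L)
r = 0.002 m, L = 0.06 m
dP = 36 mmHg = 4799.592 Pa
Q = 1.3227e-04 m^3/s


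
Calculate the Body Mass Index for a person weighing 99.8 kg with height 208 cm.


BMI = weight / height^2
height = 208 cm = 2.08 m
BMI = 99.8 / 2.08^2
BMI = 23.07 kg/m^2


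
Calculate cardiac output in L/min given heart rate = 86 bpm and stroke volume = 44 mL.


CO = HR * SV
CO = 86 * 44 / 1000
CO = 3.784 L/min


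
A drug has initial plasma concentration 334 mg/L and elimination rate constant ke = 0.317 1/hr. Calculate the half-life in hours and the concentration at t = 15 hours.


t_half = ln(2) / ke = 0.693147 / 0.317 = 2.187 hr
C(t) = C0 * exp(-ke*t) = 334 * exp(-0.317*15)
C(15) = 2.875 mg/L


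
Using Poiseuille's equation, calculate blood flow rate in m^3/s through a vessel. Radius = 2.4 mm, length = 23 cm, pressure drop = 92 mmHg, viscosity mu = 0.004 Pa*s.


Q = pi*r^4*dP / (8*mu*L)
r = 0.0024 m, L = 0.23 m
dP = 92 mmHg = 12265.624 Pa
Q = 1.7370e-04 m^3/s


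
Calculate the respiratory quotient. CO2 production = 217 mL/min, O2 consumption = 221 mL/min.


RQ = VCO2 / VO2
RQ = 217 / 221
RQ = 0.9819


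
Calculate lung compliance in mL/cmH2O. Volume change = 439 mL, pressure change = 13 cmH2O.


C = dV / dP
C = 439 / 13
C = 33.77 mL/cmH2O


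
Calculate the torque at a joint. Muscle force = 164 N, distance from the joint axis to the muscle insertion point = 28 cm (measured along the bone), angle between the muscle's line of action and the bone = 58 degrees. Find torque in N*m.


Torque = F * d * sin(theta)   (moment arm = d*sin(theta))
d = 28 cm = 0.28 m
Torque = 164 * 0.28 * sin(58)
Torque = 38.94 N*m


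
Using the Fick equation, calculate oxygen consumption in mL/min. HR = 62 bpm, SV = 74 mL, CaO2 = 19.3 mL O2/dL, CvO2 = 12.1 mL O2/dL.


CO = HR*SV = 62*74/1000 = 4.588 L/min
a-v O2 diff = 19.3 - 12.1 = 7.2 mL/dL
VO2 = CO * (CaO2-CvO2) * 10 dL/L
VO2 = 4.588 * 7.2 * 10
VO2 = 330.3 mL/min


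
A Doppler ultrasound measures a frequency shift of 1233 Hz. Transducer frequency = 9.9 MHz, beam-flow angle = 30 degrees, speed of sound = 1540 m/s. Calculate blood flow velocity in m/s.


v = fd * c / (2 * f0 * cos(theta))
v = 1233 * 1540 / (2 * 9.9000e+06 * cos(30))
v = 0.1107 m/s


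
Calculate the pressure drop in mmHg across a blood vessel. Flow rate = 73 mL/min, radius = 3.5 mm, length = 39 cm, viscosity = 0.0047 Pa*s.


dP = 8*mu*L*Q / (pi*r^4)
Q = 73 mL/min = 1.21667e-06 m^3/s
dP = 37.8445 Pa = 37.8445 / 133.322 mmHg = 0.2839 mmHg


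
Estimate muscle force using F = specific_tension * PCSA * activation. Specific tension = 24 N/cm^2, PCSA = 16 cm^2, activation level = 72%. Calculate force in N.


F = sigma * PCSA * activation
F = 24 * 16 * 0.72
F = 276.5 N


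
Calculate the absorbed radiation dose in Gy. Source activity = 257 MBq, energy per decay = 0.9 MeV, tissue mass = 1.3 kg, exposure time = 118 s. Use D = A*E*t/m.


A = 257 MBq = 2.5700e+08 Bq
E = 0.9 MeV = 1.4418e-13 J
D = A*E*t/m = 2.5700e+08*1.4418e-13*118/1.3
D = 0.003363 Gy


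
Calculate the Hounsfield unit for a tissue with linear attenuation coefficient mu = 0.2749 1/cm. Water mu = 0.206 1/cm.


HU = ((mu_tissue - mu_water) / mu_water) * 1000
HU = ((0.2749 - 0.206) / 0.206) * 1000
HU = 334.5


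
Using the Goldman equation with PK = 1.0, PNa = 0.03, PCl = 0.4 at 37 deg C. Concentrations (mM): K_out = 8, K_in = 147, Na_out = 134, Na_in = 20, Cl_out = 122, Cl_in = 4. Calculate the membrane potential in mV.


Vm = (RT/F)*ln((PK*Ko + PNa*Nao + PCl*Cli)/(PK*Ki + PNa*Nai + PCl*Clo))
Numer = 13.62, Denom = 196.4
Vm = -71.32 mV


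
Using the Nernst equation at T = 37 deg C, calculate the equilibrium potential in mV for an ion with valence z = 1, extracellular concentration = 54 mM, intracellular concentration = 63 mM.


E = (RT/(zF)) * ln(C_out/C_in)
T = 37 + 273.15 = 310.15 K
E = (8.314 * 310.15 / (1 * 96485)) * ln(54/63)
E = -4.12 mV


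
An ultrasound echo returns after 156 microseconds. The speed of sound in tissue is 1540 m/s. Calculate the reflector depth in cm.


depth = c * t / 2
t = 156 us = 1.5600e-04 s
depth = 1540 * 1.5600e-04 / 2
depth = 0.12012 m = 12.012 cm


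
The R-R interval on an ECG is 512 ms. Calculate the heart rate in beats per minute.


HR = 60 / RR_interval(s)
RR = 512 ms = 0.512 s
HR = 60 / 0.512 = 117.2 bpm


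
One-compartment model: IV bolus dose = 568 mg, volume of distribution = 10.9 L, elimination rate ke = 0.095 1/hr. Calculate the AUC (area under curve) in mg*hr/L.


C0 = Dose/Vd = 568/10.9 = 52.1101 mg/L
AUC = C0/ke = 52.1101/0.095
AUC = 548.5 mg*hr/L


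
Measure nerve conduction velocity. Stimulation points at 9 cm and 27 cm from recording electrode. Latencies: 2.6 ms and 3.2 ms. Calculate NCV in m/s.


Distance = (27 - 9) / 100 = 0.18 m
dt = (3.2 - 2.6) / 1000 = 6.0000e-04 s
NCV = dist / dt = 300 m/s


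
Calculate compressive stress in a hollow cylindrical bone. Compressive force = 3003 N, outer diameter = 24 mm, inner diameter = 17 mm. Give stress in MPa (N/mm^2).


A = pi*(r_o^2 - r_i^2)
r_o = 12 mm, r_i = 8.5 mm
A = 225.409 mm^2
sigma = F/A = 3003 / 225.409
sigma = 13.32 MPa


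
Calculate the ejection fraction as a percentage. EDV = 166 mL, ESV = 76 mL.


SV = EDV - ESV = 166 - 76 = 90 mL
EF = SV/EDV * 100 = 90/166 * 100
EF = 54.22%


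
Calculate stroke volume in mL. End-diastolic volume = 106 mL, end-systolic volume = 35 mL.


SV = EDV - ESV
SV = 106 - 35
SV = 71 mL


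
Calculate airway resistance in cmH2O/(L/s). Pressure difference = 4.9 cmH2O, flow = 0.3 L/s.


R = dP / flow
R = 4.9 / 0.3
R = 16.33 cmH2O/(L/s)


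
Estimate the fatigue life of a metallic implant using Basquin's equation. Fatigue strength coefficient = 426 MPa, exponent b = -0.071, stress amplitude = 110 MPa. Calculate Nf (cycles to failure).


sigma_a = sigma_f' * (2Nf)^b
2Nf = (sigma_a/sigma_f')^(1/b)
2Nf = (110/426)^(1/-0.071)
2Nf = 1.9139402e+08
Nf = 9.5697e+07


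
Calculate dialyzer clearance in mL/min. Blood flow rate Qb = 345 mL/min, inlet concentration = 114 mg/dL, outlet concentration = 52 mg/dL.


K = Qb * (Cb_in - Cb_out) / Cb_in
K = 345 * (114 - 52) / 114
K = 187.6 mL/min


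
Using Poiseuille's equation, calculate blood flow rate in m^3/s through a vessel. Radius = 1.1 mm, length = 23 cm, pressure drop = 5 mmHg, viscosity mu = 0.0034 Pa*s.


Q = pi*r^4*dP / (8*mu*L)
r = 0.0011 m, L = 0.23 m
dP = 5 mmHg = 666.61 Pa
Q = 4.9011e-07 m^3/s


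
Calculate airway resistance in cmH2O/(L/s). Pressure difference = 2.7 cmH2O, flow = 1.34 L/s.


R = dP / flow
R = 2.7 / 1.34
R = 2.015 cmH2O/(L/s)


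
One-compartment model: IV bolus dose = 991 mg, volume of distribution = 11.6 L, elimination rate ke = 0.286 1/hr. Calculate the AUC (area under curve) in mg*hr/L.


C0 = Dose/Vd = 991/11.6 = 85.431 mg/L
AUC = C0/ke = 85.431/0.286
AUC = 298.7 mg*hr/L


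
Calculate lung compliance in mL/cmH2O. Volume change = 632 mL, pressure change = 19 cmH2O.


C = dV / dP
C = 632 / 19
C = 33.26 mL/cmH2O


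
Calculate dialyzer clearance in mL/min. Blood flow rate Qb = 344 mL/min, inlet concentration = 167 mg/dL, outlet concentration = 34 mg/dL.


K = Qb * (Cb_in - Cb_out) / Cb_in
K = 344 * (167 - 34) / 167
K = 274 mL/min


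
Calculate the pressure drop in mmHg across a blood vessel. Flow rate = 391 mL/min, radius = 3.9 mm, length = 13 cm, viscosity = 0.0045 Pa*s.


dP = 8*mu*L*Q / (pi*r^4)
Q = 391 mL/min = 6.51667e-06 m^3/s
dP = 41.9627 Pa = 41.9627 / 133.322 mmHg = 0.3147 mmHg


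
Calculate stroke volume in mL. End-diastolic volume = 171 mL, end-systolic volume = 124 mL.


SV = EDV - ESV
SV = 171 - 124
SV = 47 mL


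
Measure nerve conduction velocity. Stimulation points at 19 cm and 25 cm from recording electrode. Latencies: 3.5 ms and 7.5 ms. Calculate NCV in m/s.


Distance = (25 - 19) / 100 = 0.06 m
dt = (7.5 - 3.5) / 1000 = 0.004 s
NCV = dist / dt = 15 m/s


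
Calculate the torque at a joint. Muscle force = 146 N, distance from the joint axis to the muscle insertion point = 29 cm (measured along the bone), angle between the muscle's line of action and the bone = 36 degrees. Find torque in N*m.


Torque = F * d * sin(theta)   (moment arm = d*sin(theta))
d = 29 cm = 0.29 m
Torque = 146 * 0.29 * sin(36)
Torque = 24.89 N*m


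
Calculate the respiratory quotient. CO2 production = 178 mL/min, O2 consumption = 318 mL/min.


RQ = VCO2 / VO2
RQ = 178 / 318
RQ = 0.5597


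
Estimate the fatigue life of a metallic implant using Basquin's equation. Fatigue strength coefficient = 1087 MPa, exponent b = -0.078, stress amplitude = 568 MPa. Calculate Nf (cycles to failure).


sigma_a = sigma_f' * (2Nf)^b
2Nf = (sigma_a/sigma_f')^(1/b)
2Nf = (568/1087)^(1/-0.078)
2Nf = 4110.1876
Nf = 2055


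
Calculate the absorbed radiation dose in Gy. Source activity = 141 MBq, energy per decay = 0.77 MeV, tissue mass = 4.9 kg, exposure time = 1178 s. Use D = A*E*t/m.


A = 141 MBq = 1.4100e+08 Bq
E = 0.77 MeV = 1.23354e-13 J
D = A*E*t/m = 1.4100e+08*1.23354e-13*1178/4.9
D = 0.004181 Gy


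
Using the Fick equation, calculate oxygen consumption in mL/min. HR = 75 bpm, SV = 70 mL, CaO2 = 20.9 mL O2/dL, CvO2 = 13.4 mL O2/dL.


CO = HR*SV = 75*70/1000 = 5.25 L/min
a-v O2 diff = 20.9 - 13.4 = 7.5 mL/dL
VO2 = CO * (CaO2-CvO2) * 10 dL/L
VO2 = 5.25 * 7.5 * 10
VO2 = 393.7 mL/min


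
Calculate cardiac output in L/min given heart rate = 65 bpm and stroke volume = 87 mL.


CO = HR * SV
CO = 65 * 87 / 1000
CO = 5.655 L/min


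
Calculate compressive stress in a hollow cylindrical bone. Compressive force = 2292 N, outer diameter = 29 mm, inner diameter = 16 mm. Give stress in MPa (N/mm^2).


A = pi*(r_o^2 - r_i^2)
r_o = 14.5 mm, r_i = 8 mm
A = 459.458 mm^2
sigma = F/A = 2292 / 459.458
sigma = 4.988 MPa


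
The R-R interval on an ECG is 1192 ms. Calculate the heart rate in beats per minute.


HR = 60 / RR_interval(s)
RR = 1192 ms = 1.192 s
HR = 60 / 1.192 = 50.34 bpm


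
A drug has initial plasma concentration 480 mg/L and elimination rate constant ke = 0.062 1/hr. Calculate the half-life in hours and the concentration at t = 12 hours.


t_half = ln(2) / ke = 0.693147 / 0.062 = 11.18 hr
C(t) = C0 * exp(-ke*t) = 480 * exp(-0.062*12)
C(12) = 228.1 mg/L


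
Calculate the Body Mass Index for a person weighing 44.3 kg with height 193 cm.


BMI = weight / height^2
height = 193 cm = 1.93 m
BMI = 44.3 / 1.93^2
BMI = 11.89 kg/m^2


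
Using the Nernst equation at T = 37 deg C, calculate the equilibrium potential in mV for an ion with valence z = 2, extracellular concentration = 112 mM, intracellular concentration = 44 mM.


E = (RT/(zF)) * ln(C_out/C_in)
T = 37 + 273.15 = 310.15 K
E = (8.314 * 310.15 / (2 * 96485)) * ln(112/44)
E = 12.48 mV


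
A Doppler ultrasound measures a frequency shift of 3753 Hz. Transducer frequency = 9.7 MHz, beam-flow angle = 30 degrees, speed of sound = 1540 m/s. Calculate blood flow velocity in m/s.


v = fd * c / (2 * f0 * cos(theta))
v = 3753 * 1540 / (2 * 9.7000e+06 * cos(30))
v = 0.344 m/s


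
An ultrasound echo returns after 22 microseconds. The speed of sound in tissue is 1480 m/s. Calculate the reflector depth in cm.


depth = c * t / 2
t = 22 us = 2.2000e-05 s
depth = 1480 * 2.2000e-05 / 2
depth = 0.01628 m = 1.628 cm


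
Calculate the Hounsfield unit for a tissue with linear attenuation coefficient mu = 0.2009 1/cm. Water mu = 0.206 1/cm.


HU = ((mu_tissue - mu_water) / mu_water) * 1000
HU = ((0.2009 - 0.206) / 0.206) * 1000
HU = -24.76


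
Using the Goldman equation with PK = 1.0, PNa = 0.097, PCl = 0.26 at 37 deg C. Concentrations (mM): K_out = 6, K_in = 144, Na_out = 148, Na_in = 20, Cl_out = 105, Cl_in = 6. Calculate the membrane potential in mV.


Vm = (RT/F)*ln((PK*Ko + PNa*Nao + PCl*Cli)/(PK*Ki + PNa*Nai + PCl*Clo))
Numer = 21.916, Denom = 173.24
Vm = -55.25 mV


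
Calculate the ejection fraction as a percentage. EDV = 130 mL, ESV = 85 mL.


SV = EDV - ESV = 130 - 85 = 45 mL
EF = SV/EDV * 100 = 45/130 * 100
EF = 34.62%


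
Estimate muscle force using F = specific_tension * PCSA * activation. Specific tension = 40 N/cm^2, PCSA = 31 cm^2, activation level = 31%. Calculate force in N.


F = sigma * PCSA * activation
F = 40 * 31 * 0.31
F = 384.4 N


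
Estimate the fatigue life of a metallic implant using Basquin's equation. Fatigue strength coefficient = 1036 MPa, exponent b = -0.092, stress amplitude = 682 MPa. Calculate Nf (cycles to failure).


sigma_a = sigma_f' * (2Nf)^b
2Nf = (sigma_a/sigma_f')^(1/b)
2Nf = (682/1036)^(1/-0.092)
2Nf = 94.112095
Nf = 47.06


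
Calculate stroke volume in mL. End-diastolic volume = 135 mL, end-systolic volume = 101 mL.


SV = EDV - ESV
SV = 135 - 101
SV = 34 mL


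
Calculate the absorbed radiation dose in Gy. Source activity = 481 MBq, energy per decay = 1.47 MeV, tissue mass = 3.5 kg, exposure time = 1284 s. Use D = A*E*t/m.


A = 481 MBq = 4.8100e+08 Bq
E = 1.47 MeV = 2.35494e-13 J
D = A*E*t/m = 4.8100e+08*2.35494e-13*1284/3.5
D = 0.04155 Gy


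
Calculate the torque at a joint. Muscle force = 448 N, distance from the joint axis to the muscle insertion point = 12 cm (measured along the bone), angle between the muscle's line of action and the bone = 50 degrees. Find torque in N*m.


Torque = F * d * sin(theta)   (moment arm = d*sin(theta))
d = 12 cm = 0.12 m
Torque = 448 * 0.12 * sin(50)
Torque = 41.18 N*m


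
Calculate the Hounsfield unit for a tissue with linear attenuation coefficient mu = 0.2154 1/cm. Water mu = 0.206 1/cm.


HU = ((mu_tissue - mu_water) / mu_water) * 1000
HU = ((0.2154 - 0.206) / 0.206) * 1000
HU = 45.63


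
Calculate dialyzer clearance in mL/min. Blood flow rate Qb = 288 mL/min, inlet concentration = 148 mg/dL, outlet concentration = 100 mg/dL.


K = Qb * (Cb_in - Cb_out) / Cb_in
K = 288 * (148 - 100) / 148
K = 93.41 mL/min


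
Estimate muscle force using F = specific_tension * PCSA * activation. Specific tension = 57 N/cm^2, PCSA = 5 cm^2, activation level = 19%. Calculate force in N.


F = sigma * PCSA * activation
F = 57 * 5 * 0.19
F = 54.15 N


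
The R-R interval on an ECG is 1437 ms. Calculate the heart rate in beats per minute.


HR = 60 / RR_interval(s)
RR = 1437 ms = 1.437 s
HR = 60 / 1.437 = 41.75 bpm


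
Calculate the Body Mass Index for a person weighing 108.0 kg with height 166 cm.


BMI = weight / height^2
height = 166 cm = 1.66 m
BMI = 108.0 / 1.66^2
BMI = 39.19 kg/m^2


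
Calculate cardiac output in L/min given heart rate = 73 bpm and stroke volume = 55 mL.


CO = HR * SV
CO = 73 * 55 / 1000
CO = 4.015 L/min


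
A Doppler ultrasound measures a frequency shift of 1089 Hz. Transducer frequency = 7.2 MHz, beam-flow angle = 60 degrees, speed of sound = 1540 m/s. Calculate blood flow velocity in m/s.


v = fd * c / (2 * f0 * cos(theta))
v = 1089 * 1540 / (2 * 7.2000e+06 * cos(60))
v = 0.2329 m/s


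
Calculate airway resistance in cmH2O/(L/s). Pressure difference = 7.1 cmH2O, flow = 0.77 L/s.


R = dP / flow
R = 7.1 / 0.77
R = 9.221 cmH2O/(L/s)


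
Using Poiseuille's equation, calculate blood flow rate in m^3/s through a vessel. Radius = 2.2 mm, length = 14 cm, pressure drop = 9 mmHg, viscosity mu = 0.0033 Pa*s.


Q = pi*r^4*dP / (8*mu*L)
r = 0.0022 m, L = 0.14 m
dP = 9 mmHg = 1199.898 Pa
Q = 2.3892e-05 m^3/s


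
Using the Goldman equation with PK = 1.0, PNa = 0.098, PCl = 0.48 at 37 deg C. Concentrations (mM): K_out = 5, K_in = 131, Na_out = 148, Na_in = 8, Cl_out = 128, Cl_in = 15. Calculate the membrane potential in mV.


Vm = (RT/F)*ln((PK*Ko + PNa*Nao + PCl*Cli)/(PK*Ki + PNa*Nai + PCl*Clo))
Numer = 26.704, Denom = 193.224
Vm = -52.89 mV


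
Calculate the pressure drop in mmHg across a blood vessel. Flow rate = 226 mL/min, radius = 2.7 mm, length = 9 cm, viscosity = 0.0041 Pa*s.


dP = 8*mu*L*Q / (pi*r^4)
Q = 226 mL/min = 3.76667e-06 m^3/s
dP = 66.5992 Pa = 66.5992 / 133.322 mmHg = 0.4995 mmHg


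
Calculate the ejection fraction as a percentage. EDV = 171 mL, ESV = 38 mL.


SV = EDV - ESV = 171 - 38 = 133 mL
EF = SV/EDV * 100 = 133/171 * 100
EF = 77.78%


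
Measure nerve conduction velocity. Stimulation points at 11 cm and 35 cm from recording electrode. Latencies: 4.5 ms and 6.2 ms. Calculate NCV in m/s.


Distance = (35 - 11) / 100 = 0.24 m
dt = (6.2 - 4.5) / 1000 = 0.0017 s
NCV = dist / dt = 141.2 m/s


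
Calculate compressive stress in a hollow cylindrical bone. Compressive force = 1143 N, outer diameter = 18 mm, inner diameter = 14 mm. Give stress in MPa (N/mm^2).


A = pi*(r_o^2 - r_i^2)
r_o = 9 mm, r_i = 7 mm
A = 100.531 mm^2
sigma = F/A = 1143 / 100.531
sigma = 11.37 MPa


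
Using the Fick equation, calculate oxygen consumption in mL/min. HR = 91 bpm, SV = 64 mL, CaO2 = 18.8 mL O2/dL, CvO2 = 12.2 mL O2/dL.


CO = HR*SV = 91*64/1000 = 5.824 L/min
a-v O2 diff = 18.8 - 12.2 = 6.6 mL/dL
VO2 = CO * (CaO2-CvO2) * 10 dL/L
VO2 = 5.824 * 6.6 * 10
VO2 = 384.4 mL/min


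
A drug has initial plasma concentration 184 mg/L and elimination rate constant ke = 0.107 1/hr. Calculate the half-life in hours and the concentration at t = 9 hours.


t_half = ln(2) / ke = 0.693147 / 0.107 = 6.478 hr
C(t) = C0 * exp(-ke*t) = 184 * exp(-0.107*9)
C(9) = 70.24 mg/L


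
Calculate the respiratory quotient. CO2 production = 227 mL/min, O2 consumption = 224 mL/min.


RQ = VCO2 / VO2
RQ = 227 / 224
RQ = 1.013


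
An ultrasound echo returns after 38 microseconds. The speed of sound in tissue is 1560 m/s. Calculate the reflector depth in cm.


depth = c * t / 2
t = 38 us = 3.8000e-05 s
depth = 1560 * 3.8000e-05 / 2
depth = 0.02964 m = 2.964 cm


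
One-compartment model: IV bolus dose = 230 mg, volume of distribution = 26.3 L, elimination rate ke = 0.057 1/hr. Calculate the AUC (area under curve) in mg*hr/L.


C0 = Dose/Vd = 230/26.3 = 8.74525 mg/L
AUC = C0/ke = 8.74525/0.057
AUC = 153.4 mg*hr/L


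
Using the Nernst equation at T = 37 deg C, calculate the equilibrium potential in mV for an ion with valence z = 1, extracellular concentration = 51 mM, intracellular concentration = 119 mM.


E = (RT/(zF)) * ln(C_out/C_in)
T = 37 + 273.15 = 310.15 K
E = (8.314 * 310.15 / (1 * 96485)) * ln(51/119)
E = -22.64 mV


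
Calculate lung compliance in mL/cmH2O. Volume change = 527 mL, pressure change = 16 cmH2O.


C = dV / dP
C = 527 / 16
C = 32.94 mL/cmH2O


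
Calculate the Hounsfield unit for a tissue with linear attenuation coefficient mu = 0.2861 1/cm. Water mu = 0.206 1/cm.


HU = ((mu_tissue - mu_water) / mu_water) * 1000
HU = ((0.2861 - 0.206) / 0.206) * 1000
HU = 388.8


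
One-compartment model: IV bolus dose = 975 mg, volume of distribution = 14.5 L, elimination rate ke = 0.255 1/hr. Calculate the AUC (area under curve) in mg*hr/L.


C0 = Dose/Vd = 975/14.5 = 67.2414 mg/L
AUC = C0/ke = 67.2414/0.255
AUC = 263.7 mg*hr/L


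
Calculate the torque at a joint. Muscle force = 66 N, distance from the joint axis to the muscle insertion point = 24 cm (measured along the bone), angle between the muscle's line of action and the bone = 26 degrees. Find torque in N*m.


Torque = F * d * sin(theta)   (moment arm = d*sin(theta))
d = 24 cm = 0.24 m
Torque = 66 * 0.24 * sin(26)
Torque = 6.944 N*m


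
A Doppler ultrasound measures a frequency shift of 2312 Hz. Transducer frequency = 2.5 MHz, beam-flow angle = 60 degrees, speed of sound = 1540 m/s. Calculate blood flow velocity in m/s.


v = fd * c / (2 * f0 * cos(theta))
v = 2312 * 1540 / (2 * 2.5000e+06 * cos(60))
v = 1.424 m/s


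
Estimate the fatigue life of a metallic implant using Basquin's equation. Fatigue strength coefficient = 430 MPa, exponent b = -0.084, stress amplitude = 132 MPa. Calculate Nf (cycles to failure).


sigma_a = sigma_f' * (2Nf)^b
2Nf = (sigma_a/sigma_f')^(1/b)
2Nf = (132/430)^(1/-0.084)
2Nf = 1276107.3
Nf = 6.381e+05


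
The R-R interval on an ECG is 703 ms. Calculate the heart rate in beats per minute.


HR = 60 / RR_interval(s)
RR = 703 ms = 0.703 s
HR = 60 / 0.703 = 85.35 bpm


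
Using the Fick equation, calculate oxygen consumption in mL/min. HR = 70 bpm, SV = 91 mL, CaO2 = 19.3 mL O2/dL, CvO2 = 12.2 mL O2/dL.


CO = HR*SV = 70*91/1000 = 6.37 L/min
a-v O2 diff = 19.3 - 12.2 = 7.1 mL/dL
VO2 = CO * (CaO2-CvO2) * 10 dL/L
VO2 = 6.37 * 7.1 * 10
VO2 = 452.3 mL/min


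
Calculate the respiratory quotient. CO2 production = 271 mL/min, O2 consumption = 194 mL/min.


RQ = VCO2 / VO2
RQ = 271 / 194
RQ = 1.397


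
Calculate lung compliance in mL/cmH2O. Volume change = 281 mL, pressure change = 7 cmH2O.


C = dV / dP
C = 281 / 7
C = 40.14 mL/cmH2O


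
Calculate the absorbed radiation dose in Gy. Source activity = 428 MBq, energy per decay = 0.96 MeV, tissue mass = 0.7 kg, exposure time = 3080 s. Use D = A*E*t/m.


A = 428 MBq = 4.2800e+08 Bq
E = 0.96 MeV = 1.53792e-13 J
D = A*E*t/m = 4.2800e+08*1.53792e-13*3080/0.7
D = 0.2896 Gy


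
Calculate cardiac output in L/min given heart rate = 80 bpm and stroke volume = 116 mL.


CO = HR * SV
CO = 80 * 116 / 1000
CO = 9.28 L/min


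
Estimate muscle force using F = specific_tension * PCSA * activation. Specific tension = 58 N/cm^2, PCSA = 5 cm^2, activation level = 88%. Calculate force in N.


F = sigma * PCSA * activation
F = 58 * 5 * 0.88
F = 255.2 N


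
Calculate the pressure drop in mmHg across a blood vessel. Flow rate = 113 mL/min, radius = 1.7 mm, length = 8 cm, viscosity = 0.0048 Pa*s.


dP = 8*mu*L*Q / (pi*r^4)
Q = 113 mL/min = 1.88333e-06 m^3/s
dP = 220.497 Pa = 220.497 / 133.322 mmHg = 1.654 mmHg


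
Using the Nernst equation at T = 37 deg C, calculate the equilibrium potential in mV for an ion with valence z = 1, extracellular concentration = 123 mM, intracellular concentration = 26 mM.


E = (RT/(zF)) * ln(C_out/C_in)
T = 37 + 273.15 = 310.15 K
E = (8.314 * 310.15 / (1 * 96485)) * ln(123/26)
E = 41.53 mV


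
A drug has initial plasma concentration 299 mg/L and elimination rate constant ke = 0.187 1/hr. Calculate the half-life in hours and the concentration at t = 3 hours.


t_half = ln(2) / ke = 0.693147 / 0.187 = 3.707 hr
C(t) = C0 * exp(-ke*t) = 299 * exp(-0.187*3)
C(3) = 170.6 mg/L


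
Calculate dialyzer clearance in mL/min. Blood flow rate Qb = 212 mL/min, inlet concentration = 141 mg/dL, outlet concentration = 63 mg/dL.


K = Qb * (Cb_in - Cb_out) / Cb_in
K = 212 * (141 - 63) / 141
K = 117.3 mL/min


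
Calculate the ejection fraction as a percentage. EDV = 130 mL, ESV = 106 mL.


SV = EDV - ESV = 130 - 106 = 24 mL
EF = SV/EDV * 100 = 24/130 * 100
EF = 18.46%


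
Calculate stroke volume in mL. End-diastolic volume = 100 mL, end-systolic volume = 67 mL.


SV = EDV - ESV
SV = 100 - 67
SV = 33 mL


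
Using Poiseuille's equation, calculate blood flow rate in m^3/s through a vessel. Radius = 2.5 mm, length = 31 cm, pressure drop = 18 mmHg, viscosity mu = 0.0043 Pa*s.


Q = pi*r^4*dP / (8*mu*L)
r = 0.0025 m, L = 0.31 m
dP = 18 mmHg = 2399.796 Pa
Q = 2.7616e-05 m^3/s


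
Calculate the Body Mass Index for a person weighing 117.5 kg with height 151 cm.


BMI = weight / height^2
height = 151 cm = 1.51 m
BMI = 117.5 / 1.51^2
BMI = 51.53 kg/m^2


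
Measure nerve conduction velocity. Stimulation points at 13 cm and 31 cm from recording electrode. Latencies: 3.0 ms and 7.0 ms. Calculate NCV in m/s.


Distance = (31 - 13) / 100 = 0.18 m
dt = (7.0 - 3.0) / 1000 = 0.004 s
NCV = dist / dt = 45 m/s


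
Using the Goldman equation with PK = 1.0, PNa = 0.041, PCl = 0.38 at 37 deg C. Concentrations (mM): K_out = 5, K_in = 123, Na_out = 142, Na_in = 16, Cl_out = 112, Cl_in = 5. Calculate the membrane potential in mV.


Vm = (RT/F)*ln((PK*Ko + PNa*Nao + PCl*Cli)/(PK*Ki + PNa*Nai + PCl*Clo))
Numer = 12.722, Denom = 166.216
Vm = -68.68 mV


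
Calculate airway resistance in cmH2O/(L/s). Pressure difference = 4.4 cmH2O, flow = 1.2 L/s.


R = dP / flow
R = 4.4 / 1.2
R = 3.667 cmH2O/(L/s)


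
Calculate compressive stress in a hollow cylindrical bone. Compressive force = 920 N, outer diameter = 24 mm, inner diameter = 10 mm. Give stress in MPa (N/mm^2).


A = pi*(r_o^2 - r_i^2)
r_o = 12 mm, r_i = 5 mm
A = 373.85 mm^2
sigma = F/A = 920 / 373.85
sigma = 2.461 MPa


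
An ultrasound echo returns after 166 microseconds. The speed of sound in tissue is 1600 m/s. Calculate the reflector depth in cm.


depth = c * t / 2
t = 166 us = 1.6600e-04 s
depth = 1600 * 1.6600e-04 / 2
depth = 0.1328 m = 13.28 cm


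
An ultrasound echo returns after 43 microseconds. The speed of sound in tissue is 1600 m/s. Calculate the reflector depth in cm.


depth = c * t / 2
t = 43 us = 4.3000e-05 s
depth = 1600 * 4.3000e-05 / 2
depth = 0.0344 m = 3.44 cm


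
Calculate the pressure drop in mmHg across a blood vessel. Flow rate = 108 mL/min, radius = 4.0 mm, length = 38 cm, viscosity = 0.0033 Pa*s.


dP = 8*mu*L*Q / (pi*r^4)
Q = 108 mL/min = 1.8e-06 m^3/s
dP = 22.4528 Pa = 22.4528 / 133.322 mmHg = 0.1684 mmHg


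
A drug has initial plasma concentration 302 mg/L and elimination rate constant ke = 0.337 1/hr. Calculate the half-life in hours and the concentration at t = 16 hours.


t_half = ln(2) / ke = 0.693147 / 0.337 = 2.057 hr
C(t) = C0 * exp(-ke*t) = 302 * exp(-0.337*16)
C(16) = 1.375 mg/L


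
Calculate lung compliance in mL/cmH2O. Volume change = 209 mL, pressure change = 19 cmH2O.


C = dV / dP
C = 209 / 19
C = 11 mL/cmH2O


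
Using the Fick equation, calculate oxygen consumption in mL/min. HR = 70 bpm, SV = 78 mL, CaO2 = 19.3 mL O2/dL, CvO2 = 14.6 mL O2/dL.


CO = HR*SV = 70*78/1000 = 5.46 L/min
a-v O2 diff = 19.3 - 14.6 = 4.7 mL/dL
VO2 = CO * (CaO2-CvO2) * 10 dL/L
VO2 = 5.46 * 4.7 * 10
VO2 = 256.6 mL/min


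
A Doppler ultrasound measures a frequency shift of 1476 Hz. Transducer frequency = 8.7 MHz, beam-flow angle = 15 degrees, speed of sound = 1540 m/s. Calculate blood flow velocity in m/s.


v = fd * c / (2 * f0 * cos(theta))
v = 1476 * 1540 / (2 * 8.7000e+06 * cos(15))
v = 0.1352 m/s


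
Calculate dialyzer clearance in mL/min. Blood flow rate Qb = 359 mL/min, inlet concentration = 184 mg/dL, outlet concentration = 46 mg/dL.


K = Qb * (Cb_in - Cb_out) / Cb_in
K = 359 * (184 - 46) / 184
K = 269.2 mL/min


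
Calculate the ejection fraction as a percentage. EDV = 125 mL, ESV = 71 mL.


SV = EDV - ESV = 125 - 71 = 54 mL
EF = SV/EDV * 100 = 54/125 * 100
EF = 43.2%


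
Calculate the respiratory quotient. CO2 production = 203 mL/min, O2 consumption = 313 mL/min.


RQ = VCO2 / VO2
RQ = 203 / 313
RQ = 0.6486


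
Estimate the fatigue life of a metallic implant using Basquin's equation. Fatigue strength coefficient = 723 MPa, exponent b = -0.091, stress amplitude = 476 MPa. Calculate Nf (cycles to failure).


sigma_a = sigma_f' * (2Nf)^b
2Nf = (sigma_a/sigma_f')^(1/b)
2Nf = (476/723)^(1/-0.091)
2Nf = 98.821158
Nf = 49.41


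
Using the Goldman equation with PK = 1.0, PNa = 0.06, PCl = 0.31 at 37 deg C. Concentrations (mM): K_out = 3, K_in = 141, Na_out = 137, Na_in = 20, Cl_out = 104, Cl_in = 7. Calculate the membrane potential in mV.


Vm = (RT/F)*ln((PK*Ko + PNa*Nao + PCl*Cli)/(PK*Ki + PNa*Nai + PCl*Clo))
Numer = 13.39, Denom = 174.44
Vm = -68.61 mV


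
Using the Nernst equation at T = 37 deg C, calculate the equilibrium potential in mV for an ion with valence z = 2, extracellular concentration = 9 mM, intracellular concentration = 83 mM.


E = (RT/(zF)) * ln(C_out/C_in)
T = 37 + 273.15 = 310.15 K
E = (8.314 * 310.15 / (2 * 96485)) * ln(9/83)
E = -29.69 mV


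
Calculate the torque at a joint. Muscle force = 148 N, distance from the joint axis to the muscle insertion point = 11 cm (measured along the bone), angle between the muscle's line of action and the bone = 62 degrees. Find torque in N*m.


Torque = F * d * sin(theta)   (moment arm = d*sin(theta))
d = 11 cm = 0.11 m
Torque = 148 * 0.11 * sin(62)
Torque = 14.37 N*m


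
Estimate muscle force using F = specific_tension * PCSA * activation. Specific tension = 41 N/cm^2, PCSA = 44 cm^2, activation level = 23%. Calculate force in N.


F = sigma * PCSA * activation
F = 41 * 44 * 0.23
F = 414.9 N


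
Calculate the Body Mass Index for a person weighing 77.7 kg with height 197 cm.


BMI = weight / height^2
height = 197 cm = 1.97 m
BMI = 77.7 / 1.97^2
BMI = 20.02 kg/m^2


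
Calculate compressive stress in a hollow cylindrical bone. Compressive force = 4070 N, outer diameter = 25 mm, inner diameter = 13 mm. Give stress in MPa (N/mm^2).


A = pi*(r_o^2 - r_i^2)
r_o = 12.5 mm, r_i = 6.5 mm
A = 358.142 mm^2
sigma = F/A = 4070 / 358.142
sigma = 11.36 MPa


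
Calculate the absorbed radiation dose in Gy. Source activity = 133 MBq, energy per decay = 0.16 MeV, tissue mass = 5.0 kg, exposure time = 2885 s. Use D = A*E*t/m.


A = 133 MBq = 1.3300e+08 Bq
E = 0.16 MeV = 2.5632e-14 J
D = A*E*t/m = 1.3300e+08*2.5632e-14*2885/5.0
D = 0.001967 Gy
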